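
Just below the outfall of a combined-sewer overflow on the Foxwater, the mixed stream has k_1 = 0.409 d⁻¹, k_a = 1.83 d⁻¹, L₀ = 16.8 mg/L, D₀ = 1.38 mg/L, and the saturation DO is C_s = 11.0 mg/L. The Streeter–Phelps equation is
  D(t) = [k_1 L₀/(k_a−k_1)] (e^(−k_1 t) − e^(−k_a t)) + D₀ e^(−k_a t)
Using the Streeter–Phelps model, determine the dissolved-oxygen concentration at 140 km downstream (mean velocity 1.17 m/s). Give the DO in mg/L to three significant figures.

DO ≈ 8.53 mg/L

Travel time t = x/v = 140 km / (1.17 m/s) = 140000 m / 1.17 m/s = 119700 s = 1.385 d.
k_1 L₀/(k_a−k_1) = 0.409×16.8/(1.83−0.409) = 6.871/1.421 = 4.835 mg/L.
e^(−k_1 t) = e^(−0.409×1.385) = 0.5675; e^(−k_a t) = e^(−1.83×1.385) = 0.07931.
D = 4.835 × (0.5675 − 0.07931) + 1.38 × 0.07931 = 2.361 + 0.1094 = 2.470 mg/L.
DO = C_s − D = 11.0 − 2.470 = 8.530 mg/L.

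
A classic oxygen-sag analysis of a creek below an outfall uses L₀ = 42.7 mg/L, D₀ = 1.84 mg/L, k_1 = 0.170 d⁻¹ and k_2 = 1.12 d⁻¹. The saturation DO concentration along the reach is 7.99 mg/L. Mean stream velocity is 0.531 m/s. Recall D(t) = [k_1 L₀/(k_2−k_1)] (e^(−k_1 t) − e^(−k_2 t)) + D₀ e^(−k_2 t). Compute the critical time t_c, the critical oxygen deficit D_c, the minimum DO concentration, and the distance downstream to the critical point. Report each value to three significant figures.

t_c ≈ 1.69 d; D_c ≈ 4.86 mg/L; min DO ≈ 3.13 mg/L; x_c ≈ 77.7 km

t_c = [1/(k_2−k_1)] ln[(k_2/k_1)(1 − D₀(k_2−k_1)/(k_1 L₀))]
= [1/(1.12−0.170)] ln[(1.12/0.170)(1 − 1.84×0.9500/(0.170×42.7))]
= (1/0.9500) ln[6.588 × 0.7592] = 1.053 × ln(5.002) = 1.053 × 1.610 = 1.695 d.
D_c = (k_1/k_2) L₀ e^(−k_1 t_c) = (0.170/1.12) × 42.7 × e^(−0.170×1.695) = 0.1518 × 42.7 × 0.7497 = 4.859 mg/L.
Minimum DO = C_s − D_c = 7.99 − 4.859 = 3.131 mg/L.
x_c = v t_c = 0.531 m/s × 1.695 d × 86400 s/d = 77740 m ≈ 77.7 km.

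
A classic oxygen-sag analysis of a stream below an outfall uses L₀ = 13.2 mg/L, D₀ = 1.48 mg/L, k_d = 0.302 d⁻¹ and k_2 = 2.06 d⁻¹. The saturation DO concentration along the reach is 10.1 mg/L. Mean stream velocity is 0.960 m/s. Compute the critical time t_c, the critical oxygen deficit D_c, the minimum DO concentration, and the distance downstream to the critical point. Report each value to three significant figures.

t_c = [1/(k_2−k_d)] ln[(k_2/k_d)(1 − D₀(k_2−k_d)/(k_d L₀))]
= [1/(2.06−0.302)] ln[(2.06/0.302)(1 − 1.48×1.758/(0.302×13.2))]
= (1/1.758) ln[6.821 × 0.3473] = 0.5688 × ln(2.369) = 0.5688 × 0.8625 = 0.4906 d.
D_c = (k_d/k_2) L₀ e^(−k_d t_c) = (0.302/2.06) × 13.2 × e^(−0.302×0.4906) = 0.1466 × 13.2 × 0.8623 = 1.669 mg/L.
Minimum DO = C_s − D_c = 10.1 − 1.669 = 8.431 mg/L.
x_c = v t_c = 0.960 m/s × 0.4906 d × 86400 s/d = 40690 m ≈ 40.7 km.

t_c ≈ 0.491 d; D_c ≈ 1.67 mg/L; min DO ≈ 8.43 mg/L; x_c ≈ 40.7 km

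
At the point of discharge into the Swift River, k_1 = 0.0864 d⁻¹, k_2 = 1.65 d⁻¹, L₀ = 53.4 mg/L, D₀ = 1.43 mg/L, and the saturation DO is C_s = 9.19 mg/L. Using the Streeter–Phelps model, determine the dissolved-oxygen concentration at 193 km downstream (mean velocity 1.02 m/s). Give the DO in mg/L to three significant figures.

DO ≈ 6.79 mg/L

Travel time t = x/v = 193 km / (1.02 m/s) = 193000 m / 1.02 m/s = 189200 s = 2.190 d.
k_1 L₀/(k_2−k_1) = 0.0864×53.4/(1.65−0.0864) = 4.614/1.564 = 2.951 mg/L.
e^(−k_1 t) = e^(−0.0864×2.190) = 0.8276; e^(−k_2 t) = e^(−1.65×2.190) = 0.02696.
D = 2.951 × (0.8276 − 0.02696) + 1.43 × 0.02696 = 2.363 + 0.03855 = 2.401 mg/L.
DO = C_s − D = 9.19 − 2.401 = 6.789 mg/L.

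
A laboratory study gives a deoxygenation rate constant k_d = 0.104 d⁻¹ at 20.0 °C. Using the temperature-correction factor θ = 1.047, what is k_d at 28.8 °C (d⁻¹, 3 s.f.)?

k_d(T₂) = k_d(T₁) · θ^(T₂−T₁) = 0.104 × 1.047^(28.8−20.0)
= 0.104 × 1.047^8.80 = 0.104 × 1.498 = 0.1558 d⁻¹.

k_d ≈ 0.156 d⁻¹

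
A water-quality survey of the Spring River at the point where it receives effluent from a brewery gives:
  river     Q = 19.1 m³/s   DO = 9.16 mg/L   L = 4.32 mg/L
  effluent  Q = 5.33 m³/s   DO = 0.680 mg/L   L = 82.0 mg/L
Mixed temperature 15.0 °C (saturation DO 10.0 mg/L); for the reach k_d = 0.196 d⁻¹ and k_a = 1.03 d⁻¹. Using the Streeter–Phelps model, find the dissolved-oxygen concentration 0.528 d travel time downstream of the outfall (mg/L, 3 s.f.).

Mixed DO = (19.1×9.16 + 5.33×0.680)/(19.1+5.33) = 178.6/24.43 = 7.310 mg/L.
Mixed L₀ = (19.1×4.32 + 5.33×82.0)/(24.43) = 519.6/24.43 = 21.27 mg/L.
Initial deficit D₀ = C_s − DO₀ = 10.0 − 7.310 = 2.690 mg/L.
D(0.528) = [0.196×21.27/(1.03−0.196)](e^(−0.196×0.528) − e^(−1.03×0.528)) + 2.690 e^(−1.03×0.528)
= 4.998 × (0.9017 − 0.5805) + 2.690 × 0.5805 = 3.167 mg/L.
DO = 10.0 − 3.167 = 6.833 mg/L.

DO ≈ 6.83 mg/L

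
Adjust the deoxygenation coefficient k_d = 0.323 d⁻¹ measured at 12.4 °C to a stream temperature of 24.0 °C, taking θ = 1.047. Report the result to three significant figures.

k_d ≈ 0.550 d⁻¹

k_d(T₂) = k_d(T₁) · θ^(T₂−T₁) = 0.323 × 1.047^(24.0−12.4)
= 0.323 × 1.047^11.6 = 0.323 × 1.704 = 0.5503 d⁻¹.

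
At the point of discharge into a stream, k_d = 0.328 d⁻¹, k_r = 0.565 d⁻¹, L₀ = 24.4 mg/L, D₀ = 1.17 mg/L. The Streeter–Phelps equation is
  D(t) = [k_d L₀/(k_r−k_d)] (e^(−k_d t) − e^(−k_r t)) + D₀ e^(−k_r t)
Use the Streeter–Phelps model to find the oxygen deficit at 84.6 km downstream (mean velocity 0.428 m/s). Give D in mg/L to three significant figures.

Travel time t = x/v = 84.6 km / (0.428 m/s) = 84600 m / 0.428 m/s = 197700 s = 2.288 d.
k_d L₀/(k_r−k_d) = 0.328×24.4/(0.565−0.328) = 8.003/0.2370 = 33.77 mg/L.
e^(−k_d t) = e^(−0.328×2.288) = 0.4722; e^(−k_r t) = e^(−0.565×2.288) = 0.2746.
D = 33.77 × (0.4722 − 0.2746) + 1.17 × 0.2746 = 6.674 + 0.3212 = 6.995 mg/L.

D ≈ 6.99 mg/L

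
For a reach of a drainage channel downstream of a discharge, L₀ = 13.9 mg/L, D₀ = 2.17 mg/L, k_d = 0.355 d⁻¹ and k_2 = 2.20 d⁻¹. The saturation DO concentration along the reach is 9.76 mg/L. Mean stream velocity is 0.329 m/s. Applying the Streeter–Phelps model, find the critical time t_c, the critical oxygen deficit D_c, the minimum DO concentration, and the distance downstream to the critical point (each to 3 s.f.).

t_c ≈ 0.0847 d; D_c ≈ 2.18 mg/L; min DO ≈ 7.58 mg/L; x_c ≈ 2.41 km

At the critical point dD/dt = 0, so k_d L₀ e^(−k_d t) = k_2 D. Substituting D(t) from the Streeter–Phelps equation and solving for t gives
t_c = ln[(k_2/k_d)(1 − D₀(k_2−k_d)/(k_d L₀))] / (k_2−k_d).
Here k_2−k_d = 1.845 d⁻¹ and 1 − D₀(k_2−k_d)/(k_d L₀) = 1 − 2.17×1.845/(0.355×13.9) = 0.1886, so
t_c = ln(6.197 × 0.1886) / 1.845 = 0.1562 / 1.845 = 0.08465 d.
L(t_c) = L₀ e^(−k_d t_c) = 13.9 × 0.9704 = 13.49 mg/L, and at the critical point k_2 D_c = k_d L, so D_c = (0.355/2.20) × 13.49 = 2.177 mg/L.
Minimum DO = C_s − D_c = 9.76 − 2.177 = 7.583 mg/L.
x_c = v t_c = 0.329 m/s × 0.08465 d × 86400 s/d = 2406 m ≈ 2.41 km.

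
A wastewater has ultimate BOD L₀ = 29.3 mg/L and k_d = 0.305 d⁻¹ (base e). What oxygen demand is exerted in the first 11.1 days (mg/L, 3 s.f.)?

y ≈ 28.3 mg/L

y_t = L₀(1 − e^(−k_d t)) = 29.3 × (1 − e^(−0.305×11.1))
= 29.3 × (1 − 0.03386) = 29.3 × 0.9661 = 28.31 mg/L.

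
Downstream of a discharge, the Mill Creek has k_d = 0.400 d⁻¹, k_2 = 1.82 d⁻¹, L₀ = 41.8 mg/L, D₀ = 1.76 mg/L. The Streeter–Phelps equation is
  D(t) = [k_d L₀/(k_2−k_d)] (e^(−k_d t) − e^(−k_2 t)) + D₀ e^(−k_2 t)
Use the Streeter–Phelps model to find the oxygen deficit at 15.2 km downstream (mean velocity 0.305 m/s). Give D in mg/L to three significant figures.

Travel time t = x/v = 15.2 km / (0.305 m/s) = 15200 m / 0.305 m/s = 49840 s = 0.5768 d.
k_d L₀/(k_2−k_d) = 0.400×41.8/(1.82−0.400) = 16.72/1.420 = 11.77 mg/L.
e^(−k_d t) = e^(−0.400×0.5768) = 0.7940; e^(−k_2 t) = e^(−1.82×0.5768) = 0.3500.
D = 11.77 × (0.7940 − 0.3500) + 1.76 × 0.3500 = 5.227 + 0.6160 = 5.843 mg/L.

D ≈ 5.84 mg/L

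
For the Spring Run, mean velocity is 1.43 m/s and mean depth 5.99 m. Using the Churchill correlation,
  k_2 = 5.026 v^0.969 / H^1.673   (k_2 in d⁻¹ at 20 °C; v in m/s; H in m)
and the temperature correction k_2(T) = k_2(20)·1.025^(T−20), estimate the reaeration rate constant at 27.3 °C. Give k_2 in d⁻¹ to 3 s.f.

k_2 ≈ 0.426 d⁻¹

k_2(20) = 5.026 × 1.43^0.969 / 5.99^1.673 = 5.026 × 1.414 / 19.98 = 0.3557 d⁻¹.
k_2(27.3) = 0.3557 × 1.025^(27.3−20) = 0.3557 × 1.198 = 0.4260 d⁻¹.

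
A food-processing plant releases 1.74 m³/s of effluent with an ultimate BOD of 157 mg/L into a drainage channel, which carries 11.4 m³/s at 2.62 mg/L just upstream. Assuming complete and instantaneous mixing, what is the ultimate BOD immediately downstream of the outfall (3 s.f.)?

23.1 mg/L

Flow-weighted mixing: C = (Q_r C_r + Q_w C_w)/(Q_r + Q_w)
= (11.4×2.62 + 1.74×157)/(11.4 + 1.74) = 303.0/13.14 = 23.06 mg/L.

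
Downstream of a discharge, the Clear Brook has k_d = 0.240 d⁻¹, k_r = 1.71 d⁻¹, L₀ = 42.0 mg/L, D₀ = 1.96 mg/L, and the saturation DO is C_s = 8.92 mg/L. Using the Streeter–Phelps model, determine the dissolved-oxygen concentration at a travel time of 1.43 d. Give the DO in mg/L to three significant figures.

k_d L₀/(k_r−k_d) = 0.240×42.0/(1.71−0.240) = 10.08/1.470 = 6.857 mg/L.
e^(−k_d t) = e^(−0.240×1.430) = 0.7095; e^(−k_r t) = e^(−1.71×1.430) = 0.08670.
D = 6.857 × (0.7095 − 0.08670) + 1.96 × 0.08670 = 4.271 + 0.1699 = 4.441 mg/L.
DO = C_s − D = 8.92 − 4.441 = 4.479 mg/L.

DO ≈ 4.48 mg/L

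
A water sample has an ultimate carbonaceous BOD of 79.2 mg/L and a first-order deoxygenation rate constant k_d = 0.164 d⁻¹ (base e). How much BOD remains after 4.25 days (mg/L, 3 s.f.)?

L ≈ 39.4 mg/L

L_t = L₀ e^(−k_d t) = 79.2 × e^(−0.164×4.25) = 79.2 × 0.4981 = 39.45 mg/L.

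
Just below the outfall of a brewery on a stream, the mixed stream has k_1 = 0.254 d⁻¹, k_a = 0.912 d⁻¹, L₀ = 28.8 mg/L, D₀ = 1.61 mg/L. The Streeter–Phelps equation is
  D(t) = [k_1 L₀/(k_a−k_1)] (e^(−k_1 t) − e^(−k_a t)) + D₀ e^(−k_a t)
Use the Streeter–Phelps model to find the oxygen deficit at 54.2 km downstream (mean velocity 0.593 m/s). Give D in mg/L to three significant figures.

Travel time t = x/v = 54.2 km / (0.593 m/s) = 54200 m / 0.593 m/s = 91400 s = 1.058 d.
k_1 L₀/(k_a−k_1) = 0.254×28.8/(0.912−0.254) = 7.315/0.6580 = 11.12 mg/L.
e^(−k_1 t) = e^(−0.254×1.058) = 0.7644; e^(−k_a t) = e^(−0.912×1.058) = 0.3811.
D = 11.12 × (0.7644 − 0.3811) + 1.61 × 0.3811 = 4.261 + 0.6135 = 4.875 mg/L.

D ≈ 4.87 mg/L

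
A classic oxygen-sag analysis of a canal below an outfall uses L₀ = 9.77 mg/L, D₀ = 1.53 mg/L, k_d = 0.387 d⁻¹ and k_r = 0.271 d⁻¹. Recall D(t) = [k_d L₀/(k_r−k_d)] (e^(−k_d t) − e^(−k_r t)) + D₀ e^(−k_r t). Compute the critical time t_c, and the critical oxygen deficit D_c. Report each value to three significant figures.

t_c ≈ 2.68 d; D_c ≈ 4.95 mg/L

At the critical point dD/dt = 0, so k_d L₀ e^(−k_d t) = k_r D. Substituting D(t) from the Streeter–Phelps equation and solving for t gives
t_c = ln[(k_r/k_d)(1 − D₀(k_r−k_d)/(k_d L₀))] / (k_r−k_d).
Here k_r−k_d = -0.1160 d⁻¹ and 1 − D₀(k_r−k_d)/(k_d L₀) = 1 − 1.53×-0.1160/(0.387×9.77) = 1.047, so
t_c = ln(0.7003 × 1.047) / -0.1160 = -0.3104 / -0.1160 = 2.676 d.
D_c = (k_d/k_r) L₀ e^(−k_d t_c) = (0.387/0.271) × 9.77 × e^(−0.387×2.676) = 1.428 × 9.77 × 0.3550 = 4.953 mg/L.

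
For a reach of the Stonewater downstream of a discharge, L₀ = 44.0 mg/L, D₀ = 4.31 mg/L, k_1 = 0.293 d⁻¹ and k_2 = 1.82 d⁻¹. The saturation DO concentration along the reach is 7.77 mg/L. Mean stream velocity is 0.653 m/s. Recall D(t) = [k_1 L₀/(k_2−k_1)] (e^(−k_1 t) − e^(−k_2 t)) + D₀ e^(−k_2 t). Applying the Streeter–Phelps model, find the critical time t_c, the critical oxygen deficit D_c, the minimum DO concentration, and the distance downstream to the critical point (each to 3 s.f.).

t_c ≈ 0.728 d; D_c ≈ 5.72 mg/L; min DO ≈ 2.05 mg/L; x_c ≈ 41.1 km

t_c = [1/(k_2−k_1)] ln[(k_2/k_1)(1 − D₀(k_2−k_1)/(k_1 L₀))]
= [1/(1.82−0.293)] ln[(1.82/0.293)(1 − 4.31×1.527/(0.293×44.0))]
= (1/1.527) ln[6.212 × 0.4895] = 0.6549 × ln(3.041) = 0.6549 × 1.112 = 0.7283 d.
L(t_c) = L₀ e^(−k_1 t_c) = 44.0 × 0.8078 = 35.55 mg/L, and at the critical point k_2 D_c = k_1 L, so D_c = (0.293/1.82) × 35.55 = 5.722 mg/L.
Minimum DO = C_s − D_c = 7.77 − 5.722 = 2.048 mg/L.
x_c = v t_c = 0.653 m/s × 0.7283 d × 86400 s/d = 41090 m ≈ 41.1 km.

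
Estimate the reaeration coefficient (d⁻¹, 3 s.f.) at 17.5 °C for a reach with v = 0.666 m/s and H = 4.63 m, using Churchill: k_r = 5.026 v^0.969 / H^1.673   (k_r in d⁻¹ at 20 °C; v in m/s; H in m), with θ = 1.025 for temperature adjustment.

k_r ≈ 0.245 d⁻¹

k_r(20) = 5.026 × 0.666^0.969 / 4.63^1.673 = 5.026 × 0.6744 / 12.99 = 0.2610 d⁻¹.
k_r(17.5) = 0.2610 × 1.025^(17.5−20) = 0.2610 × 0.9401 = 0.2454 d⁻¹.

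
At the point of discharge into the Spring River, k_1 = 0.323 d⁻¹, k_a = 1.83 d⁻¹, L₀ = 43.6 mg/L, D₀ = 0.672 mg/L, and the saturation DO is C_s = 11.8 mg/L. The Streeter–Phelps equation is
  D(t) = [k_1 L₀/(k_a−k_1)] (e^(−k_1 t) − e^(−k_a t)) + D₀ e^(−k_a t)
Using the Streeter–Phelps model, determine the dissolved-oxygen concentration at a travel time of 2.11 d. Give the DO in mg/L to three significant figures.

k_1 L₀/(k_a−k_1) = 0.323×43.6/(1.83−0.323) = 14.08/1.507 = 9.345 mg/L.
e^(−k_1 t) = e^(−0.323×2.110) = 0.5058; e^(−k_a t) = e^(−1.83×2.110) = 0.02104.
D = 9.345 × (0.5058 − 0.02104) + 0.672 × 0.02104 = 4.530 + 0.01414 = 4.545 mg/L.
DO = C_s − D = 11.8 − 4.545 = 7.255 mg/L.

DO ≈ 7.26 mg/L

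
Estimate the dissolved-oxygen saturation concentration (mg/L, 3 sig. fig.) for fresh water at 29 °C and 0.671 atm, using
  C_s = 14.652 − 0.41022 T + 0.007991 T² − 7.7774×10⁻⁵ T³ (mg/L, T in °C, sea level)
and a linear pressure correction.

At sea level: C_s = 14.652 − 0.41022×29 + 0.007991×29² − 7.7774×10⁻⁵×29³ = 7.579 mg/L.
Pressure correction: C_s' = 7.579 × 0.671 = 5.086 mg/L.

C_s ≈ 5.09 mg/L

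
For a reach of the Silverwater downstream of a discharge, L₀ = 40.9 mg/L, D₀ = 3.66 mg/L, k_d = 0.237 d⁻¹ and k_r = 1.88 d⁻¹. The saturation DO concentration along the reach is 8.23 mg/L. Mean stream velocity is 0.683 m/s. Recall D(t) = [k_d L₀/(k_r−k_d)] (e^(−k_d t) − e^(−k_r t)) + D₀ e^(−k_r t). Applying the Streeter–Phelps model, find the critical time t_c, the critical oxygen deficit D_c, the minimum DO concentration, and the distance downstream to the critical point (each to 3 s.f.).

With k_r/k_d = 7.932 and 1 − D₀(k_r−k_d)/(k_d L₀) = 0.3796,
t_c = ln(7.932 × 0.3796) / (1.88 − 0.237) = ln(3.011) / 1.643 = 1.102/1.643 = 0.6710 d.
L(t_c) = L₀ e^(−k_d t_c) = 40.9 × 0.8530 = 34.89 mg/L, and at the critical point k_r D_c = k_d L, so D_c = (0.237/1.88) × 34.89 = 4.398 mg/L.
Minimum DO = C_s − D_c = 8.23 − 4.398 = 3.832 mg/L.
x_c = v t_c = 0.683 m/s × 0.6710 d × 86400 s/d = 39600 m ≈ 39.6 km.

t_c ≈ 0.671 d; D_c ≈ 4.40 mg/L; min DO ≈ 3.83 mg/L; x_c ≈ 39.6 km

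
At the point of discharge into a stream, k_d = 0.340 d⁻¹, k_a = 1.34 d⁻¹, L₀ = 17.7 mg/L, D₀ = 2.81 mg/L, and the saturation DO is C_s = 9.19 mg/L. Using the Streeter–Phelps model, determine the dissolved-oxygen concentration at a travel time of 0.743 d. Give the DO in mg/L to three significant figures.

k_d L₀/(k_a−k_d) = 0.340×17.7/(1.34−0.340) = 6.018/1.000 = 6.018 mg/L.
e^(−k_d t) = e^(−0.340×0.7430) = 0.7768; e^(−k_a t) = e^(−1.34×0.7430) = 0.3695.
D = 6.018 × (0.7768 − 0.3695) + 2.81 × 0.3695 = 2.451 + 1.038 = 3.489 mg/L.
DO = C_s − D = 9.19 − 3.489 = 5.701 mg/L.

DO ≈ 5.70 mg/L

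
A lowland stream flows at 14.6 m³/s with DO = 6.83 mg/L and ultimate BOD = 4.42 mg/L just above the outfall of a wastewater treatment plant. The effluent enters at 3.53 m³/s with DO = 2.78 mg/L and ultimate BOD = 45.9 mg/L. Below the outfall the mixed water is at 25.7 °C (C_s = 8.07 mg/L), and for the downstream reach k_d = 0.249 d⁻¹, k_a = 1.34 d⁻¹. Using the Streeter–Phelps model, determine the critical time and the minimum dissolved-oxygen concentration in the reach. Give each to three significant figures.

t_c ≈ 0.404 d; minimum DO ≈ 5.97 mg/L

Mixed DO = (14.6×6.83 + 3.53×2.78)/(14.6+3.53) = 109.5/18.13 = 6.041 mg/L.
Mixed L₀ = (14.6×4.42 + 3.53×45.9)/(18.13) = 226.6/18.13 = 12.50 mg/L.
Initial deficit D₀ = C_s − DO₀ = 8.07 − 6.041 = 2.029 mg/L.
t_c = (1/1.091) ln[(1.34/0.249)(1 − 2.029×1.091/(0.249×12.50))] = 0.9166 × ln(1.554) = 0.4040 d.
D_c = (0.249/1.34) × 12.50 × e^(−0.249×0.4040) = 0.1858 × 12.50 × 0.9043 = 2.100 mg/L.
Minimum DO = 8.07 − 2.100 = 5.970 mg/L.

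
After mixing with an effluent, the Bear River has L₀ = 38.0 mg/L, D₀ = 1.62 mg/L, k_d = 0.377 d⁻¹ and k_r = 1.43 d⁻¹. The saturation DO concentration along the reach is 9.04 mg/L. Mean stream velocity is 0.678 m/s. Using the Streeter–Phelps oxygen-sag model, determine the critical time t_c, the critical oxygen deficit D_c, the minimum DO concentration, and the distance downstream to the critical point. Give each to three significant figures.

t_c ≈ 1.15 d; D_c ≈ 6.50 mg/L; min DO ≈ 2.54 mg/L; x_c ≈ 67.1 km

With k_r/k_d = 3.793 and 1 − D₀(k_r−k_d)/(k_d L₀) = 0.8809,
t_c = ln(3.793 × 0.8809) / (1.43 − 0.377) = ln(3.341) / 1.053 = 1.206/1.053 = 1.146 d.
D_c = (k_d/k_r) L₀ e^(−k_d t_c) = (0.377/1.43) × 38.0 × e^(−0.377×1.146) = 0.2636 × 38.0 × 0.6493 = 6.504 mg/L.
Minimum DO = C_s − D_c = 9.04 − 6.504 = 2.536 mg/L.
x_c = v t_c = 0.678 m/s × 1.146 d × 86400 s/d = 67110 m ≈ 67.1 km.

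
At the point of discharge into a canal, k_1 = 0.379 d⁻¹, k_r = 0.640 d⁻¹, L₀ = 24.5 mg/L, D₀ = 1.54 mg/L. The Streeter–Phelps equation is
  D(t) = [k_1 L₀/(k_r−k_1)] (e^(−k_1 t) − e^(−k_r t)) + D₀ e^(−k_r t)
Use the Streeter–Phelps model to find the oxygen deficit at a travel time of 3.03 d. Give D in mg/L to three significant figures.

k_1 L₀/(k_r−k_1) = 0.379×24.5/(0.640−0.379) = 9.286/0.2610 = 35.58 mg/L.
e^(−k_1 t) = e^(−0.379×3.030) = 0.3172; e^(−k_r t) = e^(−0.640×3.030) = 0.1438.
D = 35.58 × (0.3172 − 0.1438) + 1.54 × 0.1438 = 6.167 + 0.2215 = 6.388 mg/L.

D ≈ 6.39 mg/L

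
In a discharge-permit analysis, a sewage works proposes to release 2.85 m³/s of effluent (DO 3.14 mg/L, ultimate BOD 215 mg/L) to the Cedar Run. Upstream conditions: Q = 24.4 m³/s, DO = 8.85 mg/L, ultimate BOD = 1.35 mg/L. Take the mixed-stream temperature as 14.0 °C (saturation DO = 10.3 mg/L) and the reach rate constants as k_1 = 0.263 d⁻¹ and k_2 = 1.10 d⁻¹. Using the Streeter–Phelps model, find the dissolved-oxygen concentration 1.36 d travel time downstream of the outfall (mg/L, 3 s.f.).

DO ≈ 6.30 mg/L

Mixed DO = (24.4×8.85 + 2.85×3.14)/(24.4+2.85) = 224.9/27.25 = 8.253 mg/L.
Mixed L₀ = (24.4×1.35 + 2.85×215)/(27.25) = 645.7/27.25 = 23.70 mg/L.
Initial deficit D₀ = C_s − DO₀ = 10.3 − 8.253 = 2.047 mg/L.
D(1.36) = [0.263×23.70/(1.10−0.263)](e^(−0.263×1.36) − e^(−1.10×1.36)) + 2.047 e^(−1.10×1.36)
= 7.445 × (0.6993 − 0.2240) + 2.047 × 0.2240 = 3.997 mg/L.
DO = 10.3 − 3.997 = 6.303 mg/L.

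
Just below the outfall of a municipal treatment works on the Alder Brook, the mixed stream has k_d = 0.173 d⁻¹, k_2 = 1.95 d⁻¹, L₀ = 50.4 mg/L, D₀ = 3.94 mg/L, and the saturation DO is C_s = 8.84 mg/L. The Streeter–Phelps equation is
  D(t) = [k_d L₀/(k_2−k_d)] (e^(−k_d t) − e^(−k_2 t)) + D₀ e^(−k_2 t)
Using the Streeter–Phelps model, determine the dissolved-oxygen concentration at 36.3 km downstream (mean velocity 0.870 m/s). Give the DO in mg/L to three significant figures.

Travel time t = x/v = 36.3 km / (0.870 m/s) = 36300 m / 0.870 m/s = 41720 s = 0.4829 d.
k_d L₀/(k_2−k_d) = 0.173×50.4/(1.95−0.173) = 8.719/1.777 = 4.907 mg/L.
e^(−k_d t) = e^(−0.173×0.4829) = 0.9198; e^(−k_2 t) = e^(−1.95×0.4829) = 0.3900.
D = 4.907 × (0.9198 − 0.3900) + 3.94 × 0.3900 = 2.600 + 1.536 = 4.136 mg/L.
DO = C_s − D = 8.84 − 4.136 = 4.704 mg/L.

DO ≈ 4.70 mg/L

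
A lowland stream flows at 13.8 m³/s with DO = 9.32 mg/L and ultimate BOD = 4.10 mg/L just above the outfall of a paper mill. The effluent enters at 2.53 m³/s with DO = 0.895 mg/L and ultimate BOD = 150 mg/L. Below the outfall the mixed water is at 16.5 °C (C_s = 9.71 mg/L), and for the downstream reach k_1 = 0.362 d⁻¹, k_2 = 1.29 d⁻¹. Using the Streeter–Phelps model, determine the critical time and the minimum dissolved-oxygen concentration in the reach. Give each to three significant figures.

Mixed DO = (13.8×9.32 + 2.53×0.895)/(13.8+2.53) = 130.9/16.33 = 8.015 mg/L.
Mixed L₀ = (13.8×4.10 + 2.53×150)/(16.33) = 436.1/16.33 = 26.70 mg/L.
Initial deficit D₀ = C_s − DO₀ = 9.71 − 8.015 = 1.695 mg/L.
t_c = (1/0.9280) ln[(1.29/0.362)(1 − 1.695×0.9280/(0.362×26.70))] = 1.078 × ln(2.984) = 1.178 d.
D_c = (0.362/1.29) × 26.70 × e^(−0.362×1.178) = 0.2806 × 26.70 × 0.6528 = 4.892 mg/L.
Minimum DO = 9.71 − 4.892 = 4.818 mg/L.

t_c ≈ 1.18 d; minimum DO ≈ 4.82 mg/L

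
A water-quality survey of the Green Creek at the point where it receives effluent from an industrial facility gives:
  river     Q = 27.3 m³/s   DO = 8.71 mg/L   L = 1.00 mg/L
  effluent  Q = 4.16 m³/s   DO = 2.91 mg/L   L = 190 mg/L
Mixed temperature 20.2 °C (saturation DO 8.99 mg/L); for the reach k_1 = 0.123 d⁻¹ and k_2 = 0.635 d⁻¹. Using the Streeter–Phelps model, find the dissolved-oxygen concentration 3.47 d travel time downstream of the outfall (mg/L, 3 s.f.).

DO ≈ 5.49 mg/L

Mixed DO = (27.3×8.71 + 4.16×2.91)/(27.3+4.16) = 249.9/31.46 = 7.943 mg/L.
Mixed L₀ = (27.3×1.00 + 4.16×190)/(31.46) = 817.7/31.46 = 25.99 mg/L.
Initial deficit D₀ = C_s − DO₀ = 8.99 − 7.943 = 1.047 mg/L.
D(3.47) = [0.123×25.99/(0.635−0.123)](e^(−0.123×3.47) − e^(−0.635×3.47)) + 1.047 e^(−0.635×3.47)
= 6.244 × (0.6526 − 0.1104) + 1.047 × 0.1104 = 3.501 mg/L.
DO = 8.99 − 3.501 = 5.489 mg/L.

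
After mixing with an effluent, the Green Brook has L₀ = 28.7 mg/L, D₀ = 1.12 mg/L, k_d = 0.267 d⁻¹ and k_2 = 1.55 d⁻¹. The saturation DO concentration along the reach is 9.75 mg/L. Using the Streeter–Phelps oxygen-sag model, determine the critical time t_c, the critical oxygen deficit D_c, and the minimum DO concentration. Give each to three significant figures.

At the critical point dD/dt = 0, so k_d L₀ e^(−k_d t) = k_2 D. Substituting D(t) from the Streeter–Phelps equation and solving for t gives
t_c = ln[(k_2/k_d)(1 − D₀(k_2−k_d)/(k_d L₀))] / (k_2−k_d).
Here k_2−k_d = 1.283 d⁻¹ and 1 − D₀(k_2−k_d)/(k_d L₀) = 1 − 1.12×1.283/(0.267×28.7) = 0.8125, so
t_c = ln(5.805 × 0.8125) / 1.283 = 1.551 / 1.283 = 1.209 d.
D_c = (k_d/k_2) L₀ e^(−k_d t_c) = (0.267/1.55) × 28.7 × e^(−0.267×1.209) = 0.1723 × 28.7 × 0.7241 = 3.580 mg/L.
Minimum DO = C_s − D_c = 9.75 − 3.580 = 6.170 mg/L.

t_c ≈ 1.21 d; D_c ≈ 3.58 mg/L; min DO ≈ 6.17 mg/L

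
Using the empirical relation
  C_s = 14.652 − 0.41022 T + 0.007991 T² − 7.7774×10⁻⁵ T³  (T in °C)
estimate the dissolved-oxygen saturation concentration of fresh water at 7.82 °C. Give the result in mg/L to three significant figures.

C_s ≈ 11.9 mg/L

C_s = 14.652 − 0.41022×7.82 + 0.007991×7.82² − 7.7774×10⁻⁵×7.82³ = 11.90 mg/L.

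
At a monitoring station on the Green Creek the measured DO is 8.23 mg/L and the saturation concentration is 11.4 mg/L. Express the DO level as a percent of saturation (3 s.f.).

72.2 % saturation

% saturation = C/C_s × 100 = 8.23/11.4 × 100 = 72.2 %.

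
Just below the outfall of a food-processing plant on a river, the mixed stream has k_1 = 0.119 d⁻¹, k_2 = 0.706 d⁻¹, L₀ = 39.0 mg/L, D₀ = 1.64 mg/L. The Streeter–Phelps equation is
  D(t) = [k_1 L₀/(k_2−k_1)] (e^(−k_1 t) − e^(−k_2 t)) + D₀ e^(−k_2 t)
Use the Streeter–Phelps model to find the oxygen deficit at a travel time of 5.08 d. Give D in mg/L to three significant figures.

k_1 L₀/(k_2−k_1) = 0.119×39.0/(0.706−0.119) = 4.641/0.5870 = 7.906 mg/L.
e^(−k_1 t) = e^(−0.119×5.080) = 0.5463; e^(−k_2 t) = e^(−0.706×5.080) = 0.02770.
D = 7.906 × (0.5463 − 0.02770) + 1.64 × 0.02770 = 4.101 + 0.04542 = 4.146 mg/L.

D ≈ 4.15 mg/L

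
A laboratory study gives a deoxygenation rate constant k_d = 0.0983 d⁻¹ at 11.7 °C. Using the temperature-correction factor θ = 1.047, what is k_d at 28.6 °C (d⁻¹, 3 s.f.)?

k_d ≈ 0.214 d⁻¹

k_d(T₂) = k_d(T₁) · θ^(T₂−T₁) = 0.0983 × 1.047^(28.6−11.7)
= 0.0983 × 1.047^16.9 = 0.0983 × 2.173 = 0.2136 d⁻¹.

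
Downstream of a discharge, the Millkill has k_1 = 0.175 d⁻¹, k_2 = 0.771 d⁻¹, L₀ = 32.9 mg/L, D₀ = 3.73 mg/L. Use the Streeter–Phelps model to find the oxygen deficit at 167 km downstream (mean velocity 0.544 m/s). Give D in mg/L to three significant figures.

Travel time t = x/v = 167 km / (0.544 m/s) = 167000 m / 0.544 m/s = 307000 s = 3.553 d.
k_1 L₀/(k_2−k_1) = 0.175×32.9/(0.771−0.175) = 5.757/0.5960 = 9.660 mg/L.
e^(−k_1 t) = e^(−0.175×3.553) = 0.5370; e^(−k_2 t) = e^(−0.771×3.553) = 0.06461.
D = 9.660 × (0.5370 − 0.06461) + 3.73 × 0.06461 = 4.563 + 0.2410 = 4.804 mg/L.

D ≈ 4.80 mg/L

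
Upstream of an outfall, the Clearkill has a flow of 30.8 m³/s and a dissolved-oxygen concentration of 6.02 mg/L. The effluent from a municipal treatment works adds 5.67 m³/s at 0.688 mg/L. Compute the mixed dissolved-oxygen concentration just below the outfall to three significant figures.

Flow-weighted mixing: C = (Q_r C_r + Q_w C_w)/(Q_r + Q_w)
= (30.8×6.02 + 5.67×0.688)/(30.8 + 5.67) = 189.3/36.47 = 5.191 mg/L.

5.19 mg/L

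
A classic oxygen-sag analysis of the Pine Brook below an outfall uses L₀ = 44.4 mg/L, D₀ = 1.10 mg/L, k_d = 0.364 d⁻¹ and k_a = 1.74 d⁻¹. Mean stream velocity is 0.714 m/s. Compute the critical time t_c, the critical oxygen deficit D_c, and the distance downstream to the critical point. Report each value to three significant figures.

t_c ≈ 1.07 d; D_c ≈ 6.30 mg/L; x_c ≈ 65.7 km

At the critical point dD/dt = 0, so k_d L₀ e^(−k_d t) = k_a D. Substituting D(t) from the Streeter–Phelps equation and solving for t gives
t_c = ln[(k_a/k_d)(1 − D₀(k_a−k_d)/(k_d L₀))] / (k_a−k_d).
Here k_a−k_d = 1.376 d⁻¹ and 1 − D₀(k_a−k_d)/(k_d L₀) = 1 − 1.10×1.376/(0.364×44.4) = 0.9063, so
t_c = ln(4.780 × 0.9063) / 1.376 = 1.466 / 1.376 = 1.066 d.
D_c = (k_d/k_a) L₀ e^(−k_d t_c) = (0.364/1.74) × 44.4 × e^(−0.364×1.066) = 0.2092 × 44.4 × 0.6785 = 6.302 mg/L.
x_c = v t_c = 0.714 m/s × 1.066 d × 86400 s/d = 65730 m ≈ 65.7 km.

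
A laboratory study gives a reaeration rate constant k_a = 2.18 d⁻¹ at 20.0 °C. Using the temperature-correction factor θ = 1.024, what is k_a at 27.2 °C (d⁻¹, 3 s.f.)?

k_a(T₂) = k_a(T₁) · θ^(T₂−T₁) = 2.18 × 1.024^(27.2−20.0)
= 2.18 × 1.024^7.20 = 2.18 × 1.186 = 2.586 d⁻¹.

k_a ≈ 2.59 d⁻¹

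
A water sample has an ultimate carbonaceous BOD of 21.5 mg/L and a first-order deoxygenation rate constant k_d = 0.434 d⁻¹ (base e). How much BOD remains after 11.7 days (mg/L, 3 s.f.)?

L ≈ 0.134 mg/L

L_t = L₀ e^(−k_d t) = 21.5 × e^(−0.434×11.7) = 21.5 × 0.006234 = 0.1340 mg/L.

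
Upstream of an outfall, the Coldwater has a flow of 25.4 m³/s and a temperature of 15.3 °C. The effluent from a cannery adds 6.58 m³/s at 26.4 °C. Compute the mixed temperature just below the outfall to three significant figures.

17.6 °C

Flow-weighted mixing: C = (Q_r C_r + Q_w C_w)/(Q_r + Q_w)
= (25.4×15.3 + 6.58×26.4)/(25.4 + 6.58) = 562.3/31.98 = 17.58 °C.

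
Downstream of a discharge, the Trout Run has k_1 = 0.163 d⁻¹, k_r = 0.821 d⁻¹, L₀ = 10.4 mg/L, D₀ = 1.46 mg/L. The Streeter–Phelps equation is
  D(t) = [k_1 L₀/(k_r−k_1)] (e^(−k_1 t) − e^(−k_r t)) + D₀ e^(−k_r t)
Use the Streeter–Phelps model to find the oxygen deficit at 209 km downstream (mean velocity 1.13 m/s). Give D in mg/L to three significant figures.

D ≈ 1.62 mg/L

Travel time t = x/v = 209 km / (1.13 m/s) = 209000 m / 1.13 m/s = 185000 s = 2.141 d.
k_1 L₀/(k_r−k_1) = 0.163×10.4/(0.821−0.163) = 1.695/0.6580 = 2.576 mg/L.
e^(−k_1 t) = e^(−0.163×2.141) = 0.7054; e^(−k_r t) = e^(−0.821×2.141) = 0.1725.
D = 2.576 × (0.7054 − 0.1725) + 1.46 × 0.1725 = 1.373 + 0.2518 = 1.625 mg/L.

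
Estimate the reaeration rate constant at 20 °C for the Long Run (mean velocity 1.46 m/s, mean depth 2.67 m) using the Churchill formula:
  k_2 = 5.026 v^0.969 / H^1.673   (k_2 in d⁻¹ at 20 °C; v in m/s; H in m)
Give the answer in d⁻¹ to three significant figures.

k_2 ≈ 1.40 d⁻¹

k_2 = 5.026 × 1.46^0.969 / 2.67^1.673 = 5.026 × 1.443 / 5.171 = 1.403 d⁻¹.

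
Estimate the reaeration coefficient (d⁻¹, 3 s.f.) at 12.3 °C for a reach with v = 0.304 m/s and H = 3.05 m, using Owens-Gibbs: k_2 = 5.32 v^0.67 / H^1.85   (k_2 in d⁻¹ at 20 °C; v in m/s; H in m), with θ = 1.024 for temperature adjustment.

k_2(20) = 5.32 × 0.304^0.67 / 3.05^1.85 = 5.32 × 0.4503 / 7.870 = 0.3044 d⁻¹.
k_2(12.3) = 0.3044 × 1.024^(12.3−20) = 0.3044 × 0.8331 = 0.2536 d⁻¹.

k_2 ≈ 0.254 d⁻¹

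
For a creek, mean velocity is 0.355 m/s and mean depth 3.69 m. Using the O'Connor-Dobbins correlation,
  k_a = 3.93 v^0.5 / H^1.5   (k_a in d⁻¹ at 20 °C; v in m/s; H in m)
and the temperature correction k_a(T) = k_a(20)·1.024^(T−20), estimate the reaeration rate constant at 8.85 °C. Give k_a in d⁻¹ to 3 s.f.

k_a(20) = 3.93 × 0.355^0.5 / 3.69^1.5 = 3.93 × 0.5958 / 7.088 = 0.3303 d⁻¹.
k_a(8.85) = 0.3303 × 1.024^(8.85−20) = 0.3303 × 0.7676 = 0.2536 d⁻¹.

k_a ≈ 0.254 d⁻¹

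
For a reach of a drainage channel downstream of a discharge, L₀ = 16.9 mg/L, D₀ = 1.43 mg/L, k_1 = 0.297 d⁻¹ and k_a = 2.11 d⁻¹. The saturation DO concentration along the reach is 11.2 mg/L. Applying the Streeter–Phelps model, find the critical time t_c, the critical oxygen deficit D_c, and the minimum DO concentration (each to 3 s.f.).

t_c = [1/(k_a−k_1)] ln[(k_a/k_1)(1 − D₀(k_a−k_1)/(k_1 L₀))]
= [1/(2.11−0.297)] ln[(2.11/0.297)(1 − 1.43×1.813/(0.297×16.9))]
= (1/1.813) ln[7.104 × 0.4835] = 0.5516 × ln(3.435) = 0.5516 × 1.234 = 0.6806 d.
L(t_c) = L₀ e^(−k_1 t_c) = 16.9 × 0.8170 = 13.81 mg/L, and at the critical point k_a D_c = k_1 L, so D_c = (0.297/2.11) × 13.81 = 1.943 mg/L.
Minimum DO = C_s − D_c = 11.2 − 1.943 = 9.257 mg/L.

t_c ≈ 0.681 d; D_c ≈ 1.94 mg/L; min DO ≈ 9.26 mg/L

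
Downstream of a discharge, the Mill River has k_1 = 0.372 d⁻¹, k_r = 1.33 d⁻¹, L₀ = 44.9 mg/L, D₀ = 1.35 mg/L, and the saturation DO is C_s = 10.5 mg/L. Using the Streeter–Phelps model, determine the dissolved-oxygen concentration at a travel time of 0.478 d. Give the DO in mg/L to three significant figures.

k_1 L₀/(k_r−k_1) = 0.372×44.9/(1.33−0.372) = 16.70/0.9580 = 17.44 mg/L.
e^(−k_1 t) = e^(−0.372×0.4780) = 0.8371; e^(−k_r t) = e^(−1.33×0.4780) = 0.5295.
D = 17.44 × (0.8371 − 0.5295) + 1.35 × 0.5295 = 5.362 + 0.7149 = 6.077 mg/L.
DO = C_s − D = 10.5 − 6.077 = 4.423 mg/L.

DO ≈ 4.42 mg/L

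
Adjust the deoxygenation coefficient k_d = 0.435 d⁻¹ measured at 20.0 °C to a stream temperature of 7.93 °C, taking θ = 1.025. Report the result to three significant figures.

k_d(T₂) = k_d(T₁) · θ^(T₂−T₁) = 0.435 × 1.025^(7.93−20.0)
= 0.435 × 1.025^-12.1 = 0.435 × 0.7423 = 0.3229 d⁻¹.

k_d ≈ 0.323 d⁻¹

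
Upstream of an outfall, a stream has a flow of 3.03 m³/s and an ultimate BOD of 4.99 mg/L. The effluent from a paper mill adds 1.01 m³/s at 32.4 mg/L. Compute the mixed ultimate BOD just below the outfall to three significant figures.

Flow-weighted mixing: C = (Q_r C_r + Q_w C_w)/(Q_r + Q_w)
= (3.03×4.99 + 1.01×32.4)/(3.03 + 1.01) = 47.84/4.040 = 11.84 mg/L.

11.8 mg/L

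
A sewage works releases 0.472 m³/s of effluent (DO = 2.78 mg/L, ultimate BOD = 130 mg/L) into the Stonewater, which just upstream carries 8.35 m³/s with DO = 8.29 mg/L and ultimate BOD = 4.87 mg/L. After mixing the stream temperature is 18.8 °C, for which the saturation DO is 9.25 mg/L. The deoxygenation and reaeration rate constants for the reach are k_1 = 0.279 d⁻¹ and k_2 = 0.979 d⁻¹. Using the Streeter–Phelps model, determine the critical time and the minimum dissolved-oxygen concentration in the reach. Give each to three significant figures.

t_c ≈ 1.34 d; minimum DO ≈ 6.98 mg/L

Mixed DO = (8.35×8.29 + 0.472×2.78)/(8.35+0.472) = 70.53/8.822 = 7.995 mg/L.
Mixed L₀ = (8.35×4.87 + 0.472×130)/(8.822) = 102.0/8.822 = 11.56 mg/L.
Initial deficit D₀ = C_s − DO₀ = 9.25 − 7.995 = 1.255 mg/L.
t_c = (1/0.7000) ln[(0.979/0.279)(1 − 1.255×0.7000/(0.279×11.56))] = 1.429 × ln(2.554) = 1.339 d.
D_c = (0.279/0.979) × 11.56 × e^(−0.279×1.339) = 0.2850 × 11.56 × 0.6882 = 2.268 mg/L.
Minimum DO = 9.25 − 2.268 = 6.982 mg/L.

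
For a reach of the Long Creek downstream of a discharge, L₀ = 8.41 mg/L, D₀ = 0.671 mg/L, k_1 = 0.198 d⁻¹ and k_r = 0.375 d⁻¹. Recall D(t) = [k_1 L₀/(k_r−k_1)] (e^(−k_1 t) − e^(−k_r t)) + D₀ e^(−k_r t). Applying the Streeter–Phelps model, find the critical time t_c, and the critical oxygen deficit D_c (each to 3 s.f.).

t_c ≈ 3.19 d; D_c ≈ 2.36 mg/L

At the critical point dD/dt = 0, so k_1 L₀ e^(−k_1 t) = k_r D. Substituting D(t) from the Streeter–Phelps equation and solving for t gives
t_c = ln[(k_r/k_1)(1 − D₀(k_r−k_1)/(k_1 L₀))] / (k_r−k_1).
Here k_r−k_1 = 0.1770 d⁻¹ and 1 − D₀(k_r−k_1)/(k_1 L₀) = 1 − 0.671×0.1770/(0.198×8.41) = 0.9287, so
t_c = ln(1.894 × 0.9287) / 0.1770 = 0.5647 / 0.1770 = 3.190 d.
D_c = (k_1/k_r) L₀ e^(−k_1 t_c) = (0.198/0.375) × 8.41 × e^(−0.198×3.190) = 0.5280 × 8.41 × 0.5317 = 2.361 mg/L.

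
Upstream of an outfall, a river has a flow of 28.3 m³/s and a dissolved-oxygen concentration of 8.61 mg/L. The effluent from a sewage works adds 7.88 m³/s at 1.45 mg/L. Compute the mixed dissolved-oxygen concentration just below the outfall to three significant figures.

7.05 mg/L

Flow-weighted mixing: C = (Q_r C_r + Q_w C_w)/(Q_r + Q_w)
= (28.3×8.61 + 7.88×1.45)/(28.3 + 7.88) = 255.1/36.18 = 7.051 mg/L.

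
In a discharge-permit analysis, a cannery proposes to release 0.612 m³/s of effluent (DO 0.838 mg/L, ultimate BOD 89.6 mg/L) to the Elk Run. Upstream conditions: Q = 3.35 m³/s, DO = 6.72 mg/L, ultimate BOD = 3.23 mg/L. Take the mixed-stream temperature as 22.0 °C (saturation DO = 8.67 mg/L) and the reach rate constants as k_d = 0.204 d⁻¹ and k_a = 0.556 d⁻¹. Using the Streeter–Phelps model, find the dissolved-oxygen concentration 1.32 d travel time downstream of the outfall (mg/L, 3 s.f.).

DO ≈ 4.57 mg/L

Mixed DO = (3.35×6.72 + 0.612×0.838)/(3.35+0.612) = 23.02/3.962 = 5.811 mg/L.
Mixed L₀ = (3.35×3.23 + 0.612×89.6)/(3.962) = 65.66/3.962 = 16.57 mg/L.
Initial deficit D₀ = C_s − DO₀ = 8.67 − 5.811 = 2.859 mg/L.
D(1.32) = [0.204×16.57/(0.556−0.204)](e^(−0.204×1.32) − e^(−0.556×1.32)) + 2.859 e^(−0.556×1.32)
= 9.604 × (0.7639 − 0.4800) + 2.859 × 0.4800 = 4.099 mg/L.
DO = 8.67 − 4.099 = 4.571 mg/L.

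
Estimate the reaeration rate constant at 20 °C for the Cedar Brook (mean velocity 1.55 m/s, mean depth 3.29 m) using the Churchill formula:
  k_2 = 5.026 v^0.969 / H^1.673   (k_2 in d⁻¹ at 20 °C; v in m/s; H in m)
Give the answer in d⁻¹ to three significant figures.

k_2 = 5.026 × 1.55^0.969 / 3.29^1.673 = 5.026 × 1.529 / 7.333 = 1.048 d⁻¹.

k_2 ≈ 1.05 d⁻¹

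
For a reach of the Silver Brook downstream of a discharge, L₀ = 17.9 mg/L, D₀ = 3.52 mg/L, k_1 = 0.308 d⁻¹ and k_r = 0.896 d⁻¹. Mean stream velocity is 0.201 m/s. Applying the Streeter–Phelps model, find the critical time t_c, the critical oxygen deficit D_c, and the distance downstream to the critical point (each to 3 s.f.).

t_c ≈ 1.02 d; D_c ≈ 4.50 mg/L; x_c ≈ 17.6 km

At the critical point dD/dt = 0, so k_1 L₀ e^(−k_1 t) = k_r D. Substituting D(t) from the Streeter–Phelps equation and solving for t gives
t_c = ln[(k_r/k_1)(1 − D₀(k_r−k_1)/(k_1 L₀))] / (k_r−k_1).
Here k_r−k_1 = 0.5880 d⁻¹ and 1 − D₀(k_r−k_1)/(k_1 L₀) = 1 − 3.52×0.5880/(0.308×17.9) = 0.6246, so
t_c = ln(2.909 × 0.6246) / 0.5880 = 0.5972 / 0.5880 = 1.016 d.
L(t_c) = L₀ e^(−k_1 t_c) = 17.9 × 0.7314 = 13.09 mg/L, and at the critical point k_r D_c = k_1 L, so D_c = (0.308/0.896) × 13.09 = 4.500 mg/L.
x_c = v t_c = 0.201 m/s × 1.016 d × 86400 s/d = 17640 m ≈ 17.6 km.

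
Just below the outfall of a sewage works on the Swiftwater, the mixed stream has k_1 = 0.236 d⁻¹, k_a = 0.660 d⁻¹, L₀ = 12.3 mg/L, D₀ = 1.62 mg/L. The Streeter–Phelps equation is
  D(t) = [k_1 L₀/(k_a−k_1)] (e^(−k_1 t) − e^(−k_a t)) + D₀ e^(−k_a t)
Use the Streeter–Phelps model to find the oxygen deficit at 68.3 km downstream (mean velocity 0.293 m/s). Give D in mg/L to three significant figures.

Travel time t = x/v = 68.3 km / (0.293 m/s) = 68300 m / 0.293 m/s = 233100 s = 2.698 d.
k_1 L₀/(k_a−k_1) = 0.236×12.3/(0.660−0.236) = 2.903/0.4240 = 6.846 mg/L.
e^(−k_1 t) = e^(−0.236×2.698) = 0.5290; e^(−k_a t) = e^(−0.660×2.698) = 0.1685.
D = 6.846 × (0.5290 − 0.1685) + 1.62 × 0.1685 = 2.468 + 0.2730 = 2.741 mg/L.

D ≈ 2.74 mg/L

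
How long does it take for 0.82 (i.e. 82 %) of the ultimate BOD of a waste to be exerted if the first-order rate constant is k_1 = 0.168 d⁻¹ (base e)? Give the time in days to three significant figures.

t ≈ 10.2 d

y/L₀ = 1 − e^(−k_1 t) = 0.82 ⇒ e^(−k_1 t) = 0.180
t = −ln(0.180) / 0.168 = 1.715 / 0.168 = 10.21 d.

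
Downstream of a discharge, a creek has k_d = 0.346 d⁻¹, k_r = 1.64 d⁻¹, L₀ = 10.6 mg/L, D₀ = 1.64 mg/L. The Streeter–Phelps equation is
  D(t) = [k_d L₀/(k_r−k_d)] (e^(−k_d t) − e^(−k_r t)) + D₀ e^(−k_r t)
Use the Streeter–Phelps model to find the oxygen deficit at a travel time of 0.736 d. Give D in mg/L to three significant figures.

D ≈ 1.84 mg/L

k_d L₀/(k_r−k_d) = 0.346×10.6/(1.64−0.346) = 3.668/1.294 = 2.834 mg/L.
e^(−k_d t) = e^(−0.346×0.7360) = 0.7752; e^(−k_r t) = e^(−1.64×0.7360) = 0.2991.
D = 2.834 × (0.7752 − 0.2991) + 1.64 × 0.2991 = 1.349 + 0.4905 = 1.840 mg/L.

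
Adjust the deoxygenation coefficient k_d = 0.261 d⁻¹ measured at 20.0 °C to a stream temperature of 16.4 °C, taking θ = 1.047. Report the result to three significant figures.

k_d ≈ 0.221 d⁻¹

k_d(T₂) = k_d(T₁) · θ^(T₂−T₁) = 0.261 × 1.047^(16.4−20.0)
= 0.261 × 1.047^-3.60 = 0.261 × 0.8476 = 0.2212 d⁻¹.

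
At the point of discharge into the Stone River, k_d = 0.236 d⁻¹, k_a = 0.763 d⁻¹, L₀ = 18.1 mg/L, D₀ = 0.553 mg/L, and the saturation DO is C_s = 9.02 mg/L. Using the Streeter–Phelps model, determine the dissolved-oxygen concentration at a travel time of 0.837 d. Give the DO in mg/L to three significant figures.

k_d L₀/(k_a−k_d) = 0.236×18.1/(0.763−0.236) = 4.272/0.5270 = 8.106 mg/L.
e^(−k_d t) = e^(−0.236×0.8370) = 0.8208; e^(−k_a t) = e^(−0.763×0.8370) = 0.5280.
D = 8.106 × (0.8208 − 0.5280) + 0.553 × 0.5280 = 2.373 + 0.2920 = 2.665 mg/L.
DO = C_s − D = 9.02 − 2.665 = 6.355 mg/L.

DO ≈ 6.36 mg/L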